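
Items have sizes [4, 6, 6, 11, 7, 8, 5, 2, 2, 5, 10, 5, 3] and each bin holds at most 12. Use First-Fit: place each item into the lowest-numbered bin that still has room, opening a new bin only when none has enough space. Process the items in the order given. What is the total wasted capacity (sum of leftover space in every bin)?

10

bin 1: place 4, 8 left
bin 1: place 6, 2 left
bin 2: place 6, 6 left
bin 3: place 11, 1 left
bin 4: place 7, 5 left
bin 5: place 8, 4 left
bin 2: place 5, 1 left
bin 1: place 2, 0 left
bin 4: place 2, 3 left
bin 6: place 5, 7 left
bin 7: place 10, 2 left
bin 6: place 5, 2 left
bin 4: place 3, 0 left
7 bins × 12 = 84; used 74; unused 10.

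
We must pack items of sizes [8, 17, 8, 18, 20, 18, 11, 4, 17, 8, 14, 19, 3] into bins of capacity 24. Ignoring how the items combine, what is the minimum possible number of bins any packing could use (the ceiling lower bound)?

Total size = 8 + 17 + 8 + 18 + 20 + 18 + 11 + 4 + 17 + 8 + 14 + 19 + 3 = 165.
⌈165 / 24⌉ = 7.

7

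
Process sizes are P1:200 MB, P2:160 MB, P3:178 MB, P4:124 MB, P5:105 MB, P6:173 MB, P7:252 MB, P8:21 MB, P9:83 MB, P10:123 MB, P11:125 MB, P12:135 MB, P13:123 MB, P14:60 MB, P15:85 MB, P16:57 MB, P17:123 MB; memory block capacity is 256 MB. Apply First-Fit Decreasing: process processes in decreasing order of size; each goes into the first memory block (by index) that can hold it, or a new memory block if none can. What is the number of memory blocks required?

Sorted descending: 252, 200, 178, 173, 160, 135, 125, 124, 123, 123, 123, 105, 85, 83, 60, 57, 21.
memory block 1: place 252 MB, 4 MB left
memory block 2: place 200 MB, 56 MB left
memory block 3: place 178 MB, 78 MB left
memory block 4: place 173 MB, 83 MB left
memory block 5: place 160 MB, 96 MB left
memory block 6: place 135 MB, 121 MB left
memory block 7: place 125 MB, 131 MB left
memory block 7: place 124 MB, 7 MB left
memory block 8: place 123 MB, 133 MB left
memory block 8: place 123 MB, 10 MB left
memory block 9: place 123 MB, 133 MB left
memory block 6: place 105 MB, 16 MB left
memory block 5: place 85 MB, 11 MB left
memory block 4: place 83 MB, 0 MB left
memory block 3: place 60 MB, 18 MB left
memory block 9: place 57 MB, 76 MB left
memory block 2: place 21 MB, 35 MB left
Final memory blocks: [252] [200,21] [178,60] [173,83] [160,85] [135,105] [125,124] [123,123] [123,57].

9 memory blocks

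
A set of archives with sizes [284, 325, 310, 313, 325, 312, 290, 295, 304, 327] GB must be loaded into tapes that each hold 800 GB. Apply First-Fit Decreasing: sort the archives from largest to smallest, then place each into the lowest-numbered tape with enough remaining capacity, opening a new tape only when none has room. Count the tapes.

5 tapes

Sorted descending: 327, 325, 325, 313, 312, 310, 304, 295, 290, 284.
Put 327 GB in tape 1; 473 GB remain.
Put 325 GB in tape 1; 148 GB remain.
Put 325 GB in tape 2; 475 GB remain.
Put 313 GB in tape 2; 162 GB remain.
Put 312 GB in tape 3; 488 GB remain.
Put 310 GB in tape 3; 178 GB remain.
Put 304 GB in tape 4; 496 GB remain.
Put 295 GB in tape 4; 201 GB remain.
Put 290 GB in tape 5; 510 GB remain.
Put 284 GB in tape 5; 226 GB remain.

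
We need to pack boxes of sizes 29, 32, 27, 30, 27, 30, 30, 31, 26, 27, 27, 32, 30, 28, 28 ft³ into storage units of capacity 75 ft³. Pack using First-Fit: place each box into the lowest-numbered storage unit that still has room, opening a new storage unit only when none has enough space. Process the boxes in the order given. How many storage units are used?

29 ft³ → storage unit 1 (remaining 46 ft³)
32 ft³ → storage unit 1 (remaining 14 ft³)
27 ft³ → storage unit 2 (remaining 48 ft³)
30 ft³ → storage unit 2 (remaining 18 ft³)
27 ft³ → storage unit 3 (remaining 48 ft³)
30 ft³ → storage unit 3 (remaining 18 ft³)
30 ft³ → storage unit 4 (remaining 45 ft³)
31 ft³ → storage unit 4 (remaining 14 ft³)
26 ft³ → storage unit 5 (remaining 49 ft³)
27 ft³ → storage unit 5 (remaining 22 ft³)
27 ft³ → storage unit 6 (remaining 48 ft³)
32 ft³ → storage unit 6 (remaining 16 ft³)
30 ft³ → storage unit 7 (remaining 45 ft³)
28 ft³ → storage unit 7 (remaining 17 ft³)
28 ft³ → storage unit 8 (remaining 47 ft³)
Final storage units: [29,32] [27,30] [27,30] [30,31] [26,27] [27,32] [30,28] [28].

8 storage units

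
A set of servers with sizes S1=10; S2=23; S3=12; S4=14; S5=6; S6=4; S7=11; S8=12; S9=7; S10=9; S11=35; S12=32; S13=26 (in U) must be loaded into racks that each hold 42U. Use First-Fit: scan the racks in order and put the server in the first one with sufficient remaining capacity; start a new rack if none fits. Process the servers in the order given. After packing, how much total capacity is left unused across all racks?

S1 (10U) → rack 1 (remaining 32U)
S2 (23U) → rack 1 (remaining 9U)
S3 (12U) → rack 2 (remaining 30U)
S4 (14U) → rack 2 (remaining 16U)
S5 (6U) → rack 1 (remaining 3U)
S6 (4U) → rack 2 (remaining 12U)
S7 (11U) → rack 2 (remaining 1U)
S8 (12U) → rack 3 (remaining 30U)
S9 (7U) → rack 3 (remaining 23U)
S10 (9U) → rack 3 (remaining 14U)
S11 (35U) → rack 4 (remaining 7U)
S12 (32U) → rack 5 (remaining 10U)
S13 (26U) → rack 6 (remaining 16U)
6 racks × 42U = 252U; used 201U; unused 51U.

51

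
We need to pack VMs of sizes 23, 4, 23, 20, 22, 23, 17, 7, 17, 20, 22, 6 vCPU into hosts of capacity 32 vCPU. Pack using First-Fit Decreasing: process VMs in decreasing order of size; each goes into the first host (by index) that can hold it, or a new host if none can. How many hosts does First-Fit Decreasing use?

Sorted descending: 23, 23, 23, 22, 22, 20, 20, 17, 17, 7, 6, 4.
Put 23 vCPU in host 1; 9 vCPU remain.
Put 23 vCPU in host 2; 9 vCPU remain.
Put 23 vCPU in host 3; 9 vCPU remain.
Put 22 vCPU in host 4; 10 vCPU remain.
Put 22 vCPU in host 5; 10 vCPU remain.
Put 20 vCPU in host 6; 12 vCPU remain.
Put 20 vCPU in host 7; 12 vCPU remain.
Put 17 vCPU in host 8; 15 vCPU remain.
Put 17 vCPU in host 9; 15 vCPU remain.
Put 7 vCPU in host 1; 2 vCPU remain.
Put 6 vCPU in host 2; 3 vCPU remain.
Put 4 vCPU in host 3; 5 vCPU remain.

9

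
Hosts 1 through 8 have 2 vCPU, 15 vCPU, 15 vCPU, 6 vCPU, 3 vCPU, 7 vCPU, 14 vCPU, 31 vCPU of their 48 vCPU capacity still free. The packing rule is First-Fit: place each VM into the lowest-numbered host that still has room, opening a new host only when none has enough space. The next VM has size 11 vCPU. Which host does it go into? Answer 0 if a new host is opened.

2

Hosts with room: host 2 (15 vCPU), host 3 (15 vCPU), host 7 (14 vCPU), host 8 (31 vCPU).
The first with room is host 2.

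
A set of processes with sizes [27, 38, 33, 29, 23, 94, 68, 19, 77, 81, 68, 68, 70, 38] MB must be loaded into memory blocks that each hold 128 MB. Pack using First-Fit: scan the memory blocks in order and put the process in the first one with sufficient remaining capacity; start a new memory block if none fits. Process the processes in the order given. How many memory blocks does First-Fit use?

27 MB → memory block 1 (remaining 101 MB)
38 MB → memory block 1 (remaining 63 MB)
33 MB → memory block 1 (remaining 30 MB)
29 MB → memory block 1 (remaining 1 MB)
23 MB → memory block 2 (remaining 105 MB)
94 MB → memory block 2 (remaining 11 MB)
68 MB → memory block 3 (remaining 60 MB)
19 MB → memory block 3 (remaining 41 MB)
77 MB → memory block 4 (remaining 51 MB)
81 MB → memory block 5 (remaining 47 MB)
68 MB → memory block 6 (remaining 60 MB)
68 MB → memory block 7 (remaining 60 MB)
70 MB → memory block 8 (remaining 58 MB)
38 MB → memory block 3 (remaining 3 MB)
Final memory blocks: [27,38,33,29] [23,94] [68,19,38] [77] [81] [68] [68] [70].

8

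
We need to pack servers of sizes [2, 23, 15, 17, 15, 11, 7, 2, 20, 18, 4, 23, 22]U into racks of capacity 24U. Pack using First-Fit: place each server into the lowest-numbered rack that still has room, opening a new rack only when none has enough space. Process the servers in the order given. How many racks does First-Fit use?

2U → rack 1 (remaining 22U)
23U → rack 2 (remaining 1U)
15U → rack 1 (remaining 7U)
17U → rack 3 (remaining 7U)
15U → rack 4 (remaining 9U)
11U → rack 5 (remaining 13U)
7U → rack 1 (remaining 0U)
2U → rack 3 (remaining 5U)
20U → rack 6 (remaining 4U)
18U → rack 7 (remaining 6U)
4U → rack 3 (remaining 1U)
23U → rack 8 (remaining 1U)
22U → rack 9 (remaining 2U)
Final racks: [2,15,7] [23] [17,2,4] [15] [11] [20] [18] [23] [22].

9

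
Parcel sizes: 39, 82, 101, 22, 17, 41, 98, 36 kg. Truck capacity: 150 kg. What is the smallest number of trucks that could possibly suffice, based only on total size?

3

Total size = 39 + 82 + 101 + 22 + 17 + 41 + 98 + 36 = 436 kg.
⌈436 / 150⌉ = 3.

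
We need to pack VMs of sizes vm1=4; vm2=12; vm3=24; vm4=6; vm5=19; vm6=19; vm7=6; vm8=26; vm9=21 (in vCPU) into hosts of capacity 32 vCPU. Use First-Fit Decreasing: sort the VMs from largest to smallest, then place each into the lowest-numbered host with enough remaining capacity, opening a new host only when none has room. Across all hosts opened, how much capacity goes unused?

Sorted descending: 26, 24, 21, 19, 19, 12, 6, 6, 4.
host 1: place 26 vCPU, 6 vCPU left
host 2: place 24 vCPU, 8 vCPU left
host 3: place 21 vCPU, 11 vCPU left
host 4: place 19 vCPU, 13 vCPU left
host 5: place 19 vCPU, 13 vCPU left
host 4: place 12 vCPU, 1 vCPU left
host 1: place 6 vCPU, 0 vCPU left
host 2: place 6 vCPU, 2 vCPU left
host 3: place 4 vCPU, 7 vCPU left
5 hosts × 32 vCPU = 160 vCPU; used 137 vCPU; unused 23 vCPU.

23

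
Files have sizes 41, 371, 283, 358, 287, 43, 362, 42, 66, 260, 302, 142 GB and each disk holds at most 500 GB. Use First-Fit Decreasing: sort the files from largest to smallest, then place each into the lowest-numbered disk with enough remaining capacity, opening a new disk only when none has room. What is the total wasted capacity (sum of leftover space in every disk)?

Sorted descending: 371, 362, 358, 302, 287, 283, 260, 142, 66, 43, 42, 41.
disk 1: place 371 GB, 129 GB left
disk 2: place 362 GB, 138 GB left
disk 3: place 358 GB, 142 GB left
disk 4: place 302 GB, 198 GB left
disk 5: place 287 GB, 213 GB left
disk 6: place 283 GB, 217 GB left
disk 7: place 260 GB, 240 GB left
disk 3: place 142 GB, 0 GB left
disk 1: place 66 GB, 63 GB left
disk 1: place 43 GB, 20 GB left
disk 2: place 42 GB, 96 GB left
disk 2: place 41 GB, 55 GB left
7 disks × 500 GB = 3500 GB; used 2557 GB; unused 943 GB.

943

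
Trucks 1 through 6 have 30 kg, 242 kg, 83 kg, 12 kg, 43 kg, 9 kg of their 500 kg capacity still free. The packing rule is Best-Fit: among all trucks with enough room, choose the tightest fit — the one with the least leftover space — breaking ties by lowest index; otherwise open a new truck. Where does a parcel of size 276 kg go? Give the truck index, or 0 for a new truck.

0

No truck has ≥ 276 kg free, so a new truck is opened.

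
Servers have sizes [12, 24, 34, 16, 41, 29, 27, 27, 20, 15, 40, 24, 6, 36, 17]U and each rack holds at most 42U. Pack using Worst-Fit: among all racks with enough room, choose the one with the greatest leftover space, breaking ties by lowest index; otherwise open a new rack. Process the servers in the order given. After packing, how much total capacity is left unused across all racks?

Put 12U in rack 1; 30U remain.
Put 24U in rack 1; 6U remain.
Put 34U in rack 2; 8U remain.
Put 16U in rack 3; 26U remain.
Put 41U in rack 4; 1U remain.
Put 29U in rack 5; 13U remain.
Put 27U in rack 6; 15U remain.
Put 27U in rack 7; 15U remain.
Put 20U in rack 3; 6U remain.
Put 15U in rack 6; 0U remain.
Put 40U in rack 8; 2U remain.
Put 24U in rack 9; 18U remain.
Put 6U in rack 9; 12U remain.
Put 36U in rack 10; 6U remain.
Put 17U in rack 11; 25U remain.
11 racks × 42U = 462U; used 368U; unused 94U.

94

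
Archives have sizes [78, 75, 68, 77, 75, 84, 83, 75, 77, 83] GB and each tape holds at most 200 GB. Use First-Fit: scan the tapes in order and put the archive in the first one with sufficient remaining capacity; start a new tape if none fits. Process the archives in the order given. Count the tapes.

5 tapes

78 GB → tape 1 (remaining 122 GB)
75 GB → tape 1 (remaining 47 GB)
68 GB → tape 2 (remaining 132 GB)
77 GB → tape 2 (remaining 55 GB)
75 GB → tape 3 (remaining 125 GB)
84 GB → tape 3 (remaining 41 GB)
83 GB → tape 4 (remaining 117 GB)
75 GB → tape 4 (remaining 42 GB)
77 GB → tape 5 (remaining 123 GB)
83 GB → tape 5 (remaining 40 GB)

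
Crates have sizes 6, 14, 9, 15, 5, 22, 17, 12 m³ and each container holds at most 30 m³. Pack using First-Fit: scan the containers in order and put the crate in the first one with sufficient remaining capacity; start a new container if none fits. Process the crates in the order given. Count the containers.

4

container 1: place 6 m³, 24 m³ left
container 1: place 14 m³, 10 m³ left
container 1: place 9 m³, 1 m³ left
container 2: place 15 m³, 15 m³ left
container 2: place 5 m³, 10 m³ left
container 3: place 22 m³, 8 m³ left
container 4: place 17 m³, 13 m³ left
container 4: place 12 m³, 1 m³ left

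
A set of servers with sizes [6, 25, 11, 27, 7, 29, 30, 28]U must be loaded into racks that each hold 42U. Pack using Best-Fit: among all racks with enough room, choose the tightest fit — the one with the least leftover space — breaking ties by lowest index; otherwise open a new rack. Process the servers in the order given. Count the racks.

rack 1: place 6U, 36U left
rack 1: place 25U, 11U left
rack 1: place 11U, 0U left
rack 2: place 27U, 15U left
rack 2: place 7U, 8U left
rack 3: place 29U, 13U left
rack 4: place 30U, 12U left
rack 5: place 28U, 14U left
Final racks: [6,25,11] [27,7] [29] [30] [28].

5 racks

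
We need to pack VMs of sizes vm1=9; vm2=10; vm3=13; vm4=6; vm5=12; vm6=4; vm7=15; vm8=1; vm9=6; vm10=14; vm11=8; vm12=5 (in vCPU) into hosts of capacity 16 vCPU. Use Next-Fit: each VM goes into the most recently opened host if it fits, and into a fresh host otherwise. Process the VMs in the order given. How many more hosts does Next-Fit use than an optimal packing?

2

Next-Fit: [9] [10] [13] [6] [12,4] [15,1] [6] [14] [8,5] → 9 hosts.
Total size 103 vCPU; any packing needs at least ⌈103/16⌉ = 7 hosts.
An optimal packing achieves that bound: [15,1] [14] [13] [12,4] [10,6] [9,6] [8,5] → 7 hosts.
Excess: 9 − 7 = 2.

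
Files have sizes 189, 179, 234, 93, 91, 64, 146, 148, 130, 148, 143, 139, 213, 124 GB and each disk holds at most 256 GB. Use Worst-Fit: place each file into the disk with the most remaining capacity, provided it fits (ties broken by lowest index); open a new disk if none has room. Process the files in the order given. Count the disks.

189 GB → disk 1 (remaining 67 GB)
179 GB → disk 2 (remaining 77 GB)
234 GB → disk 3 (remaining 22 GB)
93 GB → disk 4 (remaining 163 GB)
91 GB → disk 4 (remaining 72 GB)
64 GB → disk 2 (remaining 13 GB)
146 GB → disk 5 (remaining 110 GB)
148 GB → disk 6 (remaining 108 GB)
130 GB → disk 7 (remaining 126 GB)
148 GB → disk 8 (remaining 108 GB)
143 GB → disk 9 (remaining 113 GB)
139 GB → disk 10 (remaining 117 GB)
213 GB → disk 11 (remaining 43 GB)
124 GB → disk 7 (remaining 2 GB)
Final disks: [189] [179,64] [234] [93,91] [146] [148] [130,124] [148] [143] [139] [213].

11 disks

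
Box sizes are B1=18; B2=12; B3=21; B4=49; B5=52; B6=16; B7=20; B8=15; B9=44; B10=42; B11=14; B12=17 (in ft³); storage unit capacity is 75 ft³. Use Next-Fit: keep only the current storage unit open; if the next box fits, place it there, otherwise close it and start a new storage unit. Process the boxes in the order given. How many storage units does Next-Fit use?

6 storage units

storage unit 1: place B1 (18 ft³), 57 ft³ left
storage unit 1: place B2 (12 ft³), 45 ft³ left
storage unit 1: place B3 (21 ft³), 24 ft³ left
storage unit 2: place B4 (49 ft³), 26 ft³ left
storage unit 3: place B5 (52 ft³), 23 ft³ left
storage unit 3: place B6 (16 ft³), 7 ft³ left
storage unit 4: place B7 (20 ft³), 55 ft³ left
storage unit 4: place B8 (15 ft³), 40 ft³ left
storage unit 5: place B9 (44 ft³), 31 ft³ left
storage unit 6: place B10 (42 ft³), 33 ft³ left
storage unit 6: place B11 (14 ft³), 19 ft³ left
storage unit 6: place B12 (17 ft³), 2 ft³ left
Final storage units: [18,12,21] [49] [52,16] [20,15] [44] [42,14,17].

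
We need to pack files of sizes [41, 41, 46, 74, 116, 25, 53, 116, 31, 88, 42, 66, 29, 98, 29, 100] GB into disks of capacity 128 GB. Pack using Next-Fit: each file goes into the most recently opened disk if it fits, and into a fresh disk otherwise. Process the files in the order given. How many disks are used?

41 GB → disk 1 (remaining 87 GB)
41 GB → disk 1 (remaining 46 GB)
46 GB → disk 1 (remaining 0 GB)
74 GB → disk 2 (remaining 54 GB)
116 GB → disk 3 (remaining 12 GB)
25 GB → disk 4 (remaining 103 GB)
53 GB → disk 4 (remaining 50 GB)
116 GB → disk 5 (remaining 12 GB)
31 GB → disk 6 (remaining 97 GB)
88 GB → disk 6 (remaining 9 GB)
42 GB → disk 7 (remaining 86 GB)
66 GB → disk 7 (remaining 20 GB)
29 GB → disk 8 (remaining 99 GB)
98 GB → disk 8 (remaining 1 GB)
29 GB → disk 9 (remaining 99 GB)
100 GB → disk 10 (remaining 28 GB)

10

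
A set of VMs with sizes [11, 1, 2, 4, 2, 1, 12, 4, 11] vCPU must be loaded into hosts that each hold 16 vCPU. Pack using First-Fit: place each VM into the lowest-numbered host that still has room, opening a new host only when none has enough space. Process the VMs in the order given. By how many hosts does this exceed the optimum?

First-Fit: [11,1,2,2] [4,1,4] [12] [11] → 4 hosts.
Total size 48 vCPU; any packing needs at least ⌈48/16⌉ = 3 hosts.
An optimal packing achieves that bound: [12,4] [11,4,1] [11,2,2,1] → 3 hosts.
Excess: 4 − 3 = 1.

1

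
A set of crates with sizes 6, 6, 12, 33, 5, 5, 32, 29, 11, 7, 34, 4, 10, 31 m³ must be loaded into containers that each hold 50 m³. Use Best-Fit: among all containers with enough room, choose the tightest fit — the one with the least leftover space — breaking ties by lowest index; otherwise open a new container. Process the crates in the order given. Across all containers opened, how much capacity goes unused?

75

Put 6 m³ in container 1; 44 m³ remain.
Put 6 m³ in container 1; 38 m³ remain.
Put 12 m³ in container 1; 26 m³ remain.
Put 33 m³ in container 2; 17 m³ remain.
Put 5 m³ in container 2; 12 m³ remain.
Put 5 m³ in container 2; 7 m³ remain.
Put 32 m³ in container 3; 18 m³ remain.
Put 29 m³ in container 4; 21 m³ remain.
Put 11 m³ in container 3; 7 m³ remain.
Put 7 m³ in container 2; 0 m³ remain.
Put 34 m³ in container 5; 16 m³ remain.
Put 4 m³ in container 3; 3 m³ remain.
Put 10 m³ in container 5; 6 m³ remain.
Put 31 m³ in container 6; 19 m³ remain.
6 containers × 50 m³ = 300 m³; used 225 m³; unused 75 m³.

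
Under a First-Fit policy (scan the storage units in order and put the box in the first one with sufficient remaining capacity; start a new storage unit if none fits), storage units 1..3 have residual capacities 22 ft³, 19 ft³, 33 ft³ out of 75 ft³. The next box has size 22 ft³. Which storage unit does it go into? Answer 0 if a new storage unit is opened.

1

Storage units with room: storage unit 1 (22 ft³), storage unit 3 (33 ft³).
The first with room is storage unit 1.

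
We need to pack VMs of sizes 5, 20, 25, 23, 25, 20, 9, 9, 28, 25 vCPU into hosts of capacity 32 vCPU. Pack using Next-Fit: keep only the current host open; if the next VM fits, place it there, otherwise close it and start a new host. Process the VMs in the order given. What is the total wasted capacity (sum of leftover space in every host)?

67

Put 5 vCPU in host 1; 27 vCPU remain.
Put 20 vCPU in host 1; 7 vCPU remain.
Put 25 vCPU in host 2; 7 vCPU remain.
Put 23 vCPU in host 3; 9 vCPU remain.
Put 25 vCPU in host 4; 7 vCPU remain.
Put 20 vCPU in host 5; 12 vCPU remain.
Put 9 vCPU in host 5; 3 vCPU remain.
Put 9 vCPU in host 6; 23 vCPU remain.
Put 28 vCPU in host 7; 4 vCPU remain.
Put 25 vCPU in host 8; 7 vCPU remain.
8 hosts × 32 vCPU = 256 vCPU; used 189 vCPU; unused 67 vCPU.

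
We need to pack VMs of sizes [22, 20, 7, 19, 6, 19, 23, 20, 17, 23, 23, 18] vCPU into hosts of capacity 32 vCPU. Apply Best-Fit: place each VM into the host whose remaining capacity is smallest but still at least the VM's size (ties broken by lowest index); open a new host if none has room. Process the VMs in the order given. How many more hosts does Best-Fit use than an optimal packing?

Best-Fit: [22,7] [20,6] [19] [19] [23] [20] [17] [23] [23] [18] → 10 hosts.
10 VMs exceed 16 vCPU (half the capacity), and no two of those can share a host, so at least 10 hosts are needed.
So 10 is already optimal.

0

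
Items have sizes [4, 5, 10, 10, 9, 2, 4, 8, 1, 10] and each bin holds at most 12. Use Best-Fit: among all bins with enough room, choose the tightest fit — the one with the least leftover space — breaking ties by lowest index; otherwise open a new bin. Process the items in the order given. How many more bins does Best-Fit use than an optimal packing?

Best-Fit: [4,5] [10,2] [10,1] [9] [4,8] [10] → 6 bins.
Total size 63; any packing needs at least ⌈63/12⌉ = 6 bins.
So 6 is already optimal.

0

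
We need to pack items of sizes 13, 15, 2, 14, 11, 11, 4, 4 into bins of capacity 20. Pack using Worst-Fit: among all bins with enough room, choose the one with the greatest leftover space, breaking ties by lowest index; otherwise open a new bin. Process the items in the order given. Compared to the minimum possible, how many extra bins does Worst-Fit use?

Worst-Fit: [13,2] [15] [14] [11,4] [11,4] → 5 bins.
5 items exceed 10 (half the capacity), and no two of those can share a bin, so at least 5 bins are needed.
So 5 is already optimal.

0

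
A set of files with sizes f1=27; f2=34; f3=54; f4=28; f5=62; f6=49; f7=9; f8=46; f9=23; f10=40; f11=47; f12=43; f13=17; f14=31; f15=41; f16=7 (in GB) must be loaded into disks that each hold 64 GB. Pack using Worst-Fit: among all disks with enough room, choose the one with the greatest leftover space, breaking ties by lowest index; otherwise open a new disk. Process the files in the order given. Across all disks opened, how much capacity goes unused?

146

f1 (27 GB) → disk 1 (remaining 37 GB)
f2 (34 GB) → disk 1 (remaining 3 GB)
f3 (54 GB) → disk 2 (remaining 10 GB)
f4 (28 GB) → disk 3 (remaining 36 GB)
f5 (62 GB) → disk 4 (remaining 2 GB)
f6 (49 GB) → disk 5 (remaining 15 GB)
f7 (9 GB) → disk 3 (remaining 27 GB)
f8 (46 GB) → disk 6 (remaining 18 GB)
f9 (23 GB) → disk 3 (remaining 4 GB)
f10 (40 GB) → disk 7 (remaining 24 GB)
f11 (47 GB) → disk 8 (remaining 17 GB)
f12 (43 GB) → disk 9 (remaining 21 GB)
f13 (17 GB) → disk 7 (remaining 7 GB)
f14 (31 GB) → disk 10 (remaining 33 GB)
f15 (41 GB) → disk 11 (remaining 23 GB)
f16 (7 GB) → disk 10 (remaining 26 GB)
11 disks × 64 GB = 704 GB; used 558 GB; unused 146 GB.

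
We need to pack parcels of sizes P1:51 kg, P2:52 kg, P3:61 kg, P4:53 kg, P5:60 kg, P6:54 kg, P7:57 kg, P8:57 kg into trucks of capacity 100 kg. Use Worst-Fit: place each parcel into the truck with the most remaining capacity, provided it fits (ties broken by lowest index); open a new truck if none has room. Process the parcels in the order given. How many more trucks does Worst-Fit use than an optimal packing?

0

Worst-Fit: [51] [52] [61] [53] [60] [54] [57] [57] → 8 trucks.
8 parcels exceed 50 kg (half the capacity), and no two of those can share a truck, so at least 8 trucks are needed.
So 8 is already optimal.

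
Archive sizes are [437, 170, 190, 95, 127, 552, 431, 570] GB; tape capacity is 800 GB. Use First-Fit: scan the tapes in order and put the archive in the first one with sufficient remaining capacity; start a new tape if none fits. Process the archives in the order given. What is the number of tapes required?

437 GB → tape 1 (remaining 363 GB)
170 GB → tape 1 (remaining 193 GB)
190 GB → tape 1 (remaining 3 GB)
95 GB → tape 2 (remaining 705 GB)
127 GB → tape 2 (remaining 578 GB)
552 GB → tape 2 (remaining 26 GB)
431 GB → tape 3 (remaining 369 GB)
570 GB → tape 4 (remaining 230 GB)

4 tapes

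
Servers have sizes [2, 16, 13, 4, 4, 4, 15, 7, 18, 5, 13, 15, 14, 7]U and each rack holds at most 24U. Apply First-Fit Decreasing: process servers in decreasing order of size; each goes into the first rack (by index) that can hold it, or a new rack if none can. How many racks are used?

Sorted descending: 18, 16, 15, 15, 14, 13, 13, 7, 7, 5, 4, 4, 4, 2.
Put 18U in rack 1; 6U remain.
Put 16U in rack 2; 8U remain.
Put 15U in rack 3; 9U remain.
Put 15U in rack 4; 9U remain.
Put 14U in rack 5; 10U remain.
Put 13U in rack 6; 11U remain.
Put 13U in rack 7; 11U remain.
Put 7U in rack 2; 1U remain.
Put 7U in rack 3; 2U remain.
Put 5U in rack 1; 1U remain.
Put 4U in rack 4; 5U remain.
Put 4U in rack 4; 1U remain.
Put 4U in rack 5; 6U remain.
Put 2U in rack 3; 0U remain.
Final racks: [18,5] [16,7] [15,7,2] [15,4,4] [14,4] [13] [13].

7 racks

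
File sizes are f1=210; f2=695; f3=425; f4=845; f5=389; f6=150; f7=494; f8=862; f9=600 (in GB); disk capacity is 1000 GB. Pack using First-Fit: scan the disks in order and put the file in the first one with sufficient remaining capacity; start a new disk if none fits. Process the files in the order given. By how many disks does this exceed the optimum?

1

First-Fit: [210,695] [425,389,150] [845] [494] [862] [600] → 6 disks.
Total size 4670 GB; any packing needs at least ⌈4670/1000⌉ = 5 disks.
An optimal packing achieves that bound: [862] [845,150] [695,210] [600,389] [494,425] → 5 disks.
Excess: 6 − 5 = 1.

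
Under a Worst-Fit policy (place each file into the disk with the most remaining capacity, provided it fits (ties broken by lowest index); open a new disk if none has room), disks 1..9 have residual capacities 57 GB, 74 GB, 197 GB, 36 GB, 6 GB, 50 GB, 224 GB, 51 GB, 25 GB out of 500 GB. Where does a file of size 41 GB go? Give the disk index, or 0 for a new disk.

7

Disks with room: disk 1 (57 GB), disk 2 (74 GB), disk 3 (197 GB), disk 6 (50 GB), disk 7 (224 GB), disk 8 (51 GB).
Most room is disk 7 with 224 GB free.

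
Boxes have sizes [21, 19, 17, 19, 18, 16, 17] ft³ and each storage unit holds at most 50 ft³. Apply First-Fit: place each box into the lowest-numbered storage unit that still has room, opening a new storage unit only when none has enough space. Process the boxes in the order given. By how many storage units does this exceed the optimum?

1

First-Fit: [21,19] [17,19] [18,16] [17] → 4 storage units.
Total size 127 ft³; any packing needs at least ⌈127/50⌉ = 3 storage units.
An optimal packing achieves that bound: [21,19] [19,18] [17,17,16] → 3 storage units.
Excess: 4 − 3 = 1.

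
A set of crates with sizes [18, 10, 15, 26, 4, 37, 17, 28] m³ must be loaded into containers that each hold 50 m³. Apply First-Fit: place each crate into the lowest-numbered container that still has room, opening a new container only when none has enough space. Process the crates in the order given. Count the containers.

4

container 1: place 18 m³, 32 m³ left
container 1: place 10 m³, 22 m³ left
container 1: place 15 m³, 7 m³ left
container 2: place 26 m³, 24 m³ left
container 1: place 4 m³, 3 m³ left
container 3: place 37 m³, 13 m³ left
container 2: place 17 m³, 7 m³ left
container 4: place 28 m³, 22 m³ left
Final containers: [18,10,15,4] [26,17] [37] [28].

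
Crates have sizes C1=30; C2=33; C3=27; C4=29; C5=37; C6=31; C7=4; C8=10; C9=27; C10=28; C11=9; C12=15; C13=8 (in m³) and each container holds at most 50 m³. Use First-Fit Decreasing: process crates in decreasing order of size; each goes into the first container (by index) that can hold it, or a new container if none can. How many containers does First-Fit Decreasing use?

Sorted descending: 37, 33, 31, 30, 29, 28, 27, 27, 15, 10, 9, 8, 4.
Put 37 m³ in container 1; 13 m³ remain.
Put 33 m³ in container 2; 17 m³ remain.
Put 31 m³ in container 3; 19 m³ remain.
Put 30 m³ in container 4; 20 m³ remain.
Put 29 m³ in container 5; 21 m³ remain.
Put 28 m³ in container 6; 22 m³ remain.
Put 27 m³ in container 7; 23 m³ remain.
Put 27 m³ in container 8; 23 m³ remain.
Put 15 m³ in container 2; 2 m³ remain.
Put 10 m³ in container 1; 3 m³ remain.
Put 9 m³ in container 3; 10 m³ remain.
Put 8 m³ in container 3; 2 m³ remain.
Put 4 m³ in container 4; 16 m³ remain.

8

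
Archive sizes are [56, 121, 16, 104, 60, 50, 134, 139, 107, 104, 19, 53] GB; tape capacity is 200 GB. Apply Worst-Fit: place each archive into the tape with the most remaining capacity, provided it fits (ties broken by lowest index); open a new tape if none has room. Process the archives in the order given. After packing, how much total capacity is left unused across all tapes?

237

tape 1: place 56 GB, 144 GB left
tape 1: place 121 GB, 23 GB left
tape 1: place 16 GB, 7 GB left
tape 2: place 104 GB, 96 GB left
tape 2: place 60 GB, 36 GB left
tape 3: place 50 GB, 150 GB left
tape 3: place 134 GB, 16 GB left
tape 4: place 139 GB, 61 GB left
tape 5: place 107 GB, 93 GB left
tape 6: place 104 GB, 96 GB left
tape 6: place 19 GB, 77 GB left
tape 5: place 53 GB, 40 GB left
6 tapes × 200 GB = 1200 GB; used 963 GB; unused 237 GB.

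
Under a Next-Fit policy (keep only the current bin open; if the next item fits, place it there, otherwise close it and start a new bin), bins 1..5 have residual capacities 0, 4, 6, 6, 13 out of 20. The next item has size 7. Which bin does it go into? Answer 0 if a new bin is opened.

Next-Fit only looks at bin 5, which has 13 free.
7 fits there.

5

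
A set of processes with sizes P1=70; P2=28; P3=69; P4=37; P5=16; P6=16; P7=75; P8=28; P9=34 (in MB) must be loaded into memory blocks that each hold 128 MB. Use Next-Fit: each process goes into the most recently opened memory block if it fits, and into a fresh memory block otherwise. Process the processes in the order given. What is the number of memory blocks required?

memory block 1: place P1 (70 MB), 58 MB left
memory block 1: place P2 (28 MB), 30 MB left
memory block 2: place P3 (69 MB), 59 MB left
memory block 2: place P4 (37 MB), 22 MB left
memory block 2: place P5 (16 MB), 6 MB left
memory block 3: place P6 (16 MB), 112 MB left
memory block 3: place P7 (75 MB), 37 MB left
memory block 3: place P8 (28 MB), 9 MB left
memory block 4: place P9 (34 MB), 94 MB left

4 memory blocks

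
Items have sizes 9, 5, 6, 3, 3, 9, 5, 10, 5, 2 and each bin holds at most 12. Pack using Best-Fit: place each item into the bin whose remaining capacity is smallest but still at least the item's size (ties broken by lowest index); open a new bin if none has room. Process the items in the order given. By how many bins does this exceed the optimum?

0

Best-Fit: [9,3] [5,6] [3,9] [5,5,2] [10] → 5 bins.
Total size 57; any packing needs at least ⌈57/12⌉ = 5 bins.
So 5 is already optimal.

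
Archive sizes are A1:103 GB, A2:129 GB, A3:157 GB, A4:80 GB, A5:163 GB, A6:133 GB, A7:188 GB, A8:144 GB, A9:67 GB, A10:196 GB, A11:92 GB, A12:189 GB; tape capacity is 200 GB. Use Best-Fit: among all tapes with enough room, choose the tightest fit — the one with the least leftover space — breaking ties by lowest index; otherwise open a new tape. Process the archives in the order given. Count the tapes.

A1 (103 GB) → tape 1 (remaining 97 GB)
A2 (129 GB) → tape 2 (remaining 71 GB)
A3 (157 GB) → tape 3 (remaining 43 GB)
A4 (80 GB) → tape 1 (remaining 17 GB)
A5 (163 GB) → tape 4 (remaining 37 GB)
A6 (133 GB) → tape 5 (remaining 67 GB)
A7 (188 GB) → tape 6 (remaining 12 GB)
A8 (144 GB) → tape 7 (remaining 56 GB)
A9 (67 GB) → tape 5 (remaining 0 GB)
A10 (196 GB) → tape 8 (remaining 4 GB)
A11 (92 GB) → tape 9 (remaining 108 GB)
A12 (189 GB) → tape 10 (remaining 11 GB)
Final tapes: [103,80] [129] [157] [163] [133,67] [188] [144] [196] [92] [189].

10 tapes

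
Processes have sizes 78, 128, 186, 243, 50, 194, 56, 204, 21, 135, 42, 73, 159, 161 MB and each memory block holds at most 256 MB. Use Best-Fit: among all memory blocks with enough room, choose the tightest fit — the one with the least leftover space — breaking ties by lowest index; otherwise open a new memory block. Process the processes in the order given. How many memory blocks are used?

Put 78 MB in memory block 1; 178 MB remain.
Put 128 MB in memory block 1; 50 MB remain.
Put 186 MB in memory block 2; 70 MB remain.
Put 243 MB in memory block 3; 13 MB remain.
Put 50 MB in memory block 1; 0 MB remain.
Put 194 MB in memory block 4; 62 MB remain.
Put 56 MB in memory block 4; 6 MB remain.
Put 204 MB in memory block 5; 52 MB remain.
Put 21 MB in memory block 5; 31 MB remain.
Put 135 MB in memory block 6; 121 MB remain.
Put 42 MB in memory block 2; 28 MB remain.
Put 73 MB in memory block 6; 48 MB remain.
Put 159 MB in memory block 7; 97 MB remain.
Put 161 MB in memory block 8; 95 MB remain.
Final memory blocks: [78,128,50] [186,42] [243] [194,56] [204,21] [135,73] [159] [161].

8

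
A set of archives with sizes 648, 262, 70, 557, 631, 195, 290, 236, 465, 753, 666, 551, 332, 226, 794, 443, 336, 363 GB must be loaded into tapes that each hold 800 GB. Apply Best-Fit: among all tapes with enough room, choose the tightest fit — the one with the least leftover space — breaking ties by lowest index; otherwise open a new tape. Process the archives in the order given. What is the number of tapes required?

11

Put 648 GB in tape 1; 152 GB remain.
Put 262 GB in tape 2; 538 GB remain.
Put 70 GB in tape 1; 82 GB remain.
Put 557 GB in tape 3; 243 GB remain.
Put 631 GB in tape 4; 169 GB remain.
Put 195 GB in tape 3; 48 GB remain.
Put 290 GB in tape 2; 248 GB remain.
Put 236 GB in tape 2; 12 GB remain.
Put 465 GB in tape 5; 335 GB remain.
Put 753 GB in tape 6; 47 GB remain.
Put 666 GB in tape 7; 134 GB remain.
Put 551 GB in tape 8; 249 GB remain.
Put 332 GB in tape 5; 3 GB remain.
Put 226 GB in tape 8; 23 GB remain.
Put 794 GB in tape 9; 6 GB remain.
Put 443 GB in tape 10; 357 GB remain.
Put 336 GB in tape 10; 21 GB remain.
Put 363 GB in tape 11; 437 GB remain.
Final tapes: [648,70] [262,290,236] [557,195] [631] [465,332] [753] [666] [551,226] [794] [443,336] [363].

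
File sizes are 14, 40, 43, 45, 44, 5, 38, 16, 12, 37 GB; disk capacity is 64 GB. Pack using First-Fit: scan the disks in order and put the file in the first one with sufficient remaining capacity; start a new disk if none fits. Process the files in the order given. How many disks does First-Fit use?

6

14 GB → disk 1 (remaining 50 GB)
40 GB → disk 1 (remaining 10 GB)
43 GB → disk 2 (remaining 21 GB)
45 GB → disk 3 (remaining 19 GB)
44 GB → disk 4 (remaining 20 GB)
5 GB → disk 1 (remaining 5 GB)
38 GB → disk 5 (remaining 26 GB)
16 GB → disk 2 (remaining 5 GB)
12 GB → disk 3 (remaining 7 GB)
37 GB → disk 6 (remaining 27 GB)
Final disks: [14,40,5] [43,16] [45,12] [44] [38] [37].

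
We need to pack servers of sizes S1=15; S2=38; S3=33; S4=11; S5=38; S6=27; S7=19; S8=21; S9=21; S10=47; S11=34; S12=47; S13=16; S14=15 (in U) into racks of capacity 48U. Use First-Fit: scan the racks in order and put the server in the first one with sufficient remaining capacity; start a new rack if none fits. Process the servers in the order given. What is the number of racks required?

S1 (15U) → rack 1 (remaining 33U)
S2 (38U) → rack 2 (remaining 10U)
S3 (33U) → rack 1 (remaining 0U)
S4 (11U) → rack 3 (remaining 37U)
S5 (38U) → rack 4 (remaining 10U)
S6 (27U) → rack 3 (remaining 10U)
S7 (19U) → rack 5 (remaining 29U)
S8 (21U) → rack 5 (remaining 8U)
S9 (21U) → rack 6 (remaining 27U)
S10 (47U) → rack 7 (remaining 1U)
S11 (34U) → rack 8 (remaining 14U)
S12 (47U) → rack 9 (remaining 1U)
S13 (16U) → rack 6 (remaining 11U)
S14 (15U) → rack 10 (remaining 33U)
Final racks: [15,33] [38] [11,27] [38] [19,21] [21,16] [47] [34] [47] [15].

10 racks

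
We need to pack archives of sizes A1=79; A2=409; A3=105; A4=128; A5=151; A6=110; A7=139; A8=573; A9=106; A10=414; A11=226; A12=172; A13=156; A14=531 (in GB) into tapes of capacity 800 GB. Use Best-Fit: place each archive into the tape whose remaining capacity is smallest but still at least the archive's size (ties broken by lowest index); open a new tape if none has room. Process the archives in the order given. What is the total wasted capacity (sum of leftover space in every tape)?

701

A1 (79 GB) → tape 1 (remaining 721 GB)
A2 (409 GB) → tape 1 (remaining 312 GB)
A3 (105 GB) → tape 1 (remaining 207 GB)
A4 (128 GB) → tape 1 (remaining 79 GB)
A5 (151 GB) → tape 2 (remaining 649 GB)
A6 (110 GB) → tape 2 (remaining 539 GB)
A7 (139 GB) → tape 2 (remaining 400 GB)
A8 (573 GB) → tape 3 (remaining 227 GB)
A9 (106 GB) → tape 3 (remaining 121 GB)
A10 (414 GB) → tape 4 (remaining 386 GB)
A11 (226 GB) → tape 4 (remaining 160 GB)
A12 (172 GB) → tape 2 (remaining 228 GB)
A13 (156 GB) → tape 4 (remaining 4 GB)
A14 (531 GB) → tape 5 (remaining 269 GB)
5 tapes × 800 GB = 4000 GB; used 3299 GB; unused 701 GB.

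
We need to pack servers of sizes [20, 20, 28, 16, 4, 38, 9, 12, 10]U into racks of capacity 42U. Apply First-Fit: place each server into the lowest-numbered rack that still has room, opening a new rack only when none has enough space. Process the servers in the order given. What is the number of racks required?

4

rack 1: place 20U, 22U left
rack 1: place 20U, 2U left
rack 2: place 28U, 14U left
rack 3: place 16U, 26U left
rack 2: place 4U, 10U left
rack 4: place 38U, 4U left
rack 2: place 9U, 1U left
rack 3: place 12U, 14U left
rack 3: place 10U, 4U left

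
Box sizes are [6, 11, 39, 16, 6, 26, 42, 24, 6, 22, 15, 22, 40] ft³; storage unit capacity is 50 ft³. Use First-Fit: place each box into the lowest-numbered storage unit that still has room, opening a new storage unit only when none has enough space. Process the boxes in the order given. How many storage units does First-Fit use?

Put 6 ft³ in storage unit 1; 44 ft³ remain.
Put 11 ft³ in storage unit 1; 33 ft³ remain.
Put 39 ft³ in storage unit 2; 11 ft³ remain.
Put 16 ft³ in storage unit 1; 17 ft³ remain.
Put 6 ft³ in storage unit 1; 11 ft³ remain.
Put 26 ft³ in storage unit 3; 24 ft³ remain.
Put 42 ft³ in storage unit 4; 8 ft³ remain.
Put 24 ft³ in storage unit 3; 0 ft³ remain.
Put 6 ft³ in storage unit 1; 5 ft³ remain.
Put 22 ft³ in storage unit 5; 28 ft³ remain.
Put 15 ft³ in storage unit 5; 13 ft³ remain.
Put 22 ft³ in storage unit 6; 28 ft³ remain.
Put 40 ft³ in storage unit 7; 10 ft³ remain.
Final storage units: [6,11,16,6,6] [39] [26,24] [42] [22,15] [22] [40].

7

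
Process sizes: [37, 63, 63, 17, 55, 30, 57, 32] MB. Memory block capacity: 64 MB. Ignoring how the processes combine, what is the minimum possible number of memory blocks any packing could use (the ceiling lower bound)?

Total size = 37 + 63 + 63 + 17 + 55 + 30 + 57 + 32 = 354 MB.
⌈354 / 64⌉ = 6.

6 memory blocks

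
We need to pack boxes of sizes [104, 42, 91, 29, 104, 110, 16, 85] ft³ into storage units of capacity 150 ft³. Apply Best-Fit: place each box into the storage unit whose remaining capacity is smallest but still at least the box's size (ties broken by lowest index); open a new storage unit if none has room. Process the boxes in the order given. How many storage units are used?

5 storage units

104 ft³ → storage unit 1 (remaining 46 ft³)
42 ft³ → storage unit 1 (remaining 4 ft³)
91 ft³ → storage unit 2 (remaining 59 ft³)
29 ft³ → storage unit 2 (remaining 30 ft³)
104 ft³ → storage unit 3 (remaining 46 ft³)
110 ft³ → storage unit 4 (remaining 40 ft³)
16 ft³ → storage unit 2 (remaining 14 ft³)
85 ft³ → storage unit 5 (remaining 65 ft³)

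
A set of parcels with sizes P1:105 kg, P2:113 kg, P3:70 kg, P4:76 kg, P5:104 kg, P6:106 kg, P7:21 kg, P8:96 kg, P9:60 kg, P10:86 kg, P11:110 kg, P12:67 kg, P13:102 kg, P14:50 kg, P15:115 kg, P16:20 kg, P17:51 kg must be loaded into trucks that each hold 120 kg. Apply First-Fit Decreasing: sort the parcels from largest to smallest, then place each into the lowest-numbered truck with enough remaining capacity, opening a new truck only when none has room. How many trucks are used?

13 trucks

Sorted descending: 115, 113, 110, 106, 105, 104, 102, 96, 86, 76, 70, 67, 60, 51, 50, 21, 20.
truck 1: place 115 kg, 5 kg left
truck 2: place 113 kg, 7 kg left
truck 3: place 110 kg, 10 kg left
truck 4: place 106 kg, 14 kg left
truck 5: place 105 kg, 15 kg left
truck 6: place 104 kg, 16 kg left
truck 7: place 102 kg, 18 kg left
truck 8: place 96 kg, 24 kg left
truck 9: place 86 kg, 34 kg left
truck 10: place 76 kg, 44 kg left
truck 11: place 70 kg, 50 kg left
truck 12: place 67 kg, 53 kg left
truck 13: place 60 kg, 60 kg left
truck 12: place 51 kg, 2 kg left
truck 11: place 50 kg, 0 kg left
truck 8: place 21 kg, 3 kg left
truck 9: place 20 kg, 14 kg left
Final trucks: [115] [113] [110] [106] [105] [104] [102] [96,21] [86,20] [76] [70,50] [67,51] [60].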